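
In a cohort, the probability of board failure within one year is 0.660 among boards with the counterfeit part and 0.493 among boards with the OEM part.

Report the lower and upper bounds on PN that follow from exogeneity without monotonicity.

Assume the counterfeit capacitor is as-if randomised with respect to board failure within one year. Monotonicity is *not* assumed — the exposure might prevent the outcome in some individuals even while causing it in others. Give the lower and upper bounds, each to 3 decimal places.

0.253 ≤ PN ≤ 0.768

Let p₁ = 0.66, p₀ = 0.493.
Under exogeneity alone the bounds on PN are max{0,(p₁−p₀)/p₁} ≤ PN ≤ min{1,(1−p₀)/p₁}.
  lower = (p₁ − p₀)/p₁ = 0.167 / 0.66 ≈ 0.2530
  upper = min{1, (1 − p₀)/p₁} = 0.507 / 0.66 ≈ 0.7682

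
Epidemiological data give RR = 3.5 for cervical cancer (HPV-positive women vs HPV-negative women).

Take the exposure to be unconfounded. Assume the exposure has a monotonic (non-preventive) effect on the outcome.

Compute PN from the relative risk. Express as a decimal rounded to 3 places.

Under exogeneity and monotonicity, PN = (RR − 1) / RR = 1 − 1/RR.
PN = (3.5 − 1) / 3.5 = 2.5 / 3.5 ≈ 0.7143

PN ≈ 0.714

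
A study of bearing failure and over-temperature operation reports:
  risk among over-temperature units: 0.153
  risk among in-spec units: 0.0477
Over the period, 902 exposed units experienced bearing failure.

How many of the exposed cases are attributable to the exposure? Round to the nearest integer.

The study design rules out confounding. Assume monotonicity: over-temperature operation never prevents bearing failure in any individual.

Let p₁ = 0.153, p₀ = 0.0477.
PN = (p₁ − p₀)/p₁ = (0.153 − 0.0477) / 0.153 ≈ 0.68824.
Attributable cases ≈ PN × (exposed cases) = 0.68824 × 902 ≈ 620.79.

about 621 cases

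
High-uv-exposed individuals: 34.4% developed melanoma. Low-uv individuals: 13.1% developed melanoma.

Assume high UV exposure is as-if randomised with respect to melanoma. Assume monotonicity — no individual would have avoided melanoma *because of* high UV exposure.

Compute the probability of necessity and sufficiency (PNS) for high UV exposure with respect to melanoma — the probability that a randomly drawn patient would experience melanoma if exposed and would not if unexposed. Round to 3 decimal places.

p₁ = 0.344, p₀ = 0.131.
Under exogeneity and monotonicity, PNS = p₁ − p₀.
PNS = 0.344 − 0.131 = 0.213

PNS ≈ 0.213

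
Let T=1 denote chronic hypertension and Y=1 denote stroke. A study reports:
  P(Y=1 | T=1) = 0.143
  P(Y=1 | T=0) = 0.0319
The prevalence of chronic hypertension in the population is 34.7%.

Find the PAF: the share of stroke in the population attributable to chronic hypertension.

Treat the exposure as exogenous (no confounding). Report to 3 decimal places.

PAF ≈ 0.547

Let p₁ = 0.143, p₀ = 0.0319.
Overall risk P(Y=1) = π·p₁ + (1−π)·p₀ = 0.347×0.143 + 0.653×0.0319 = 0.070452.
Under exogeneity, PAF = [P(Y=1) − p₀] / P(Y=1).
PAF = (0.070452 − 0.0319) / 0.070452 ≈ 0.5472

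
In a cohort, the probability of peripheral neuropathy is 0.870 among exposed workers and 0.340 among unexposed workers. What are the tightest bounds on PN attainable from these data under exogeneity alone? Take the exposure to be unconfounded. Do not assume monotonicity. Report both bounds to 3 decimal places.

0.609 ≤ PN ≤ 0.759

Let p₁ = 0.87, p₀ = 0.34.
Under exogeneity alone the bounds on PN are max{0,(p₁−p₀)/p₁} ≤ PN ≤ min{1,(1−p₀)/p₁}.
  lower = (p₁ − p₀)/p₁ = 0.53 / 0.87 ≈ 0.6092
  upper = min{1, (1 − p₀)/p₁} = 0.66 / 0.87 ≈ 0.7586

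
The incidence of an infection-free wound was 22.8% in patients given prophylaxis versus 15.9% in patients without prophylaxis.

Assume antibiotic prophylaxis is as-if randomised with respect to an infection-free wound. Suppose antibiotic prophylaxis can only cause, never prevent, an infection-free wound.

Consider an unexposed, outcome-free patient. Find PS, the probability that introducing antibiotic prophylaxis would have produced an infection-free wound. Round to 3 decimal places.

p₁ = 0.228, p₀ = 0.159.
Under exogeneity and monotonicity, PS = (p₁ − p₀) / (1 − p₀).
PS = (0.228 − 0.159) / (1 − 0.159) = 0.069 / 0.841 ≈ 0.0820

PS ≈ 0.082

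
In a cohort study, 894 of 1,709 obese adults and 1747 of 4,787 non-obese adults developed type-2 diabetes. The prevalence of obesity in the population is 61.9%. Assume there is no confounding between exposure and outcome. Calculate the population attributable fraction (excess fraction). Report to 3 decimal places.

p₁ = P(outcome | exposed) = 894/1709 = 0.52311
p₀ = P(outcome | unexposed) = 1747/4787 = 0.36495
Overall risk P(Y=1) = π·p₁ + (1−π)·p₀ = 0.619×0.52311 + 0.381×0.36495 = 0.46285.
Under exogeneity, PAF = [P(Y=1) − p₀] / P(Y=1).
PAF = (0.46285 − 0.36495) / 0.46285 ≈ 0.2115

PAF ≈ 0.212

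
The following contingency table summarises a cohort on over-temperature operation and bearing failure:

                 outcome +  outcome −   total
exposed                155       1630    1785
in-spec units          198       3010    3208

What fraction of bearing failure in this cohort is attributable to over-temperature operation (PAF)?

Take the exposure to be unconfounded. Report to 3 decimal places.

p₁ = P(outcome | exposed) = 155/1785 = 0.086835
p₀ = P(outcome | unexposed) = 198/3208 = 0.061721
Exposure prevalence π = 1785/4993 = 0.3575; overall risk P(Y=1) = 0.070699.
Under exogeneity, PAF = [P(Y=1) − p₀]/P(Y=1).
PAF = (0.070699 − 0.061721) / 0.070699 ≈ 0.1270

PAF ≈ 0.127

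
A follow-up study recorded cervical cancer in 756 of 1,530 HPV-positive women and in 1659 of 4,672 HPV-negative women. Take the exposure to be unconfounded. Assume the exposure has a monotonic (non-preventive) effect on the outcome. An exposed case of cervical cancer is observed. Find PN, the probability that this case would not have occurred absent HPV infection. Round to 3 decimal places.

p₁ = P(outcome | exposed) = 756/1530 = 0.49412
p₀ = P(outcome | unexposed) = 1659/4672 = 0.35509
Under exogeneity and monotonicity, PN = (p₁ − p₀) / p₁.
PN = (0.49412 − 0.35509) / 0.49412 = 0.13902 / 0.49412 ≈ 0.2814

PN ≈ 0.281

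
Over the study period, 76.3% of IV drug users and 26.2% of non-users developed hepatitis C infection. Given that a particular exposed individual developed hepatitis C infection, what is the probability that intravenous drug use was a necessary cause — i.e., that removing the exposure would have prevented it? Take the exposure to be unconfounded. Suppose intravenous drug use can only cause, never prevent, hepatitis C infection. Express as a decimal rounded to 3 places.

p₁ = 0.763, p₀ = 0.262.
Under exogeneity and monotonicity, PN = (p₁ − p₀) / p₁.
PN = (0.763 − 0.262) / 0.763 = 0.501 / 0.763 ≈ 0.6566

PN ≈ 0.657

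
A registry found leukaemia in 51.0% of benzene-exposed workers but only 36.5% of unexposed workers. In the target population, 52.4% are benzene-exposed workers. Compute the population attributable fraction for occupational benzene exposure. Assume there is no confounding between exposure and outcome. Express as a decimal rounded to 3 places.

PAF ≈ 0.172

p₁ = 0.51, p₀ = 0.365.
Overall risk P(Y=1) = π·p₁ + (1−π)·p₀ = 0.524×0.51 + 0.476×0.365 = 0.44098.
Under exogeneity, PAF = [P(Y=1) − p₀] / P(Y=1).
PAF = (0.44098 − 0.365) / 0.44098 ≈ 0.1723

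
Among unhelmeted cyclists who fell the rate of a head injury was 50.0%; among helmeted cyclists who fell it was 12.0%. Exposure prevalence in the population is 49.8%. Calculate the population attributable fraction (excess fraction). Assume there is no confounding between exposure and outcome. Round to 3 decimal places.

p₁ = 0.5, p₀ = 0.12.
Overall risk P(Y=1) = π·p₁ + (1−π)·p₀ = 0.498×0.5 + 0.502×0.12 = 0.30924.
Under exogeneity, PAF = [P(Y=1) − p₀] / P(Y=1).
PAF = (0.30924 − 0.12) / 0.30924 ≈ 0.6120

PAF ≈ 0.612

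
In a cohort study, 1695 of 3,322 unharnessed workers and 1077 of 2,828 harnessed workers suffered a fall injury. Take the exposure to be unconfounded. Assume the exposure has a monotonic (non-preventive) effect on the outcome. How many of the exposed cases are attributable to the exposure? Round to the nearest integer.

p₁ = P(outcome | exposed) = 1695/3322 = 0.51023
p₀ = P(outcome | unexposed) = 1077/2828 = 0.38083
PN = (p₁ − p₀)/p₁ = (0.51023 − 0.38083) / 0.51023 ≈ 0.25361.
Attributable cases ≈ PN × (exposed cases) = 0.25361 × 1695 ≈ 429.87.

about 430 cases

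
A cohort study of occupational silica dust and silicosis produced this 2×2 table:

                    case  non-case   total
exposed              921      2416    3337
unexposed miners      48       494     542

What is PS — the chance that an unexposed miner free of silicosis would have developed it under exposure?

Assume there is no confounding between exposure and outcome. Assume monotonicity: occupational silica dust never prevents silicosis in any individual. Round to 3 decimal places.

PS ≈ 0.206

p₁ = P(outcome | exposed) = 921/3337 = 0.276
p₀ = P(outcome | unexposed) = 48/542 = 0.088561
Under exogeneity and monotonicity, PS = (p₁ − p₀)/(1 − p₀).
PS = (0.276 − 0.088561) / 0.91144 ≈ 0.2056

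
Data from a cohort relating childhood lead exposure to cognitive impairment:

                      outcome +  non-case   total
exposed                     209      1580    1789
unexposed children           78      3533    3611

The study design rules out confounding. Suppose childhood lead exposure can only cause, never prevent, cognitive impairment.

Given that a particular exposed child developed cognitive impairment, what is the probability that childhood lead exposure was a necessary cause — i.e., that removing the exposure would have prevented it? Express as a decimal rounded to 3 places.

PN ≈ 0.815

p₁ = P(outcome | exposed) = 209/1789 = 0.11683
p₀ = P(outcome | unexposed) = 78/3611 = 0.021601
Under exogeneity and monotonicity, PN = (p₁ − p₀)/p₁.
PN = (0.11683 − 0.021601) / 0.11683 ≈ 0.8151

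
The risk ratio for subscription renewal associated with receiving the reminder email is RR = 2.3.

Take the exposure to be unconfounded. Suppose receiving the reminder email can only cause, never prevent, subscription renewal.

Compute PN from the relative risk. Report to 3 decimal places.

Under exogeneity and monotonicity, PN = (RR − 1) / RR = 1 − 1/RR.
PN = (2.3 − 1) / 2.3 = 1.3 / 2.3 ≈ 0.5652

PN ≈ 0.565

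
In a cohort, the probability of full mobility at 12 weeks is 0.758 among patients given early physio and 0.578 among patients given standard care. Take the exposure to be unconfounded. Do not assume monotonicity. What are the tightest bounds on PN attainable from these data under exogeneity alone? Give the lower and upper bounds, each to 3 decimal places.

Let p₁ = 0.758, p₀ = 0.578.
Under exogeneity alone the bounds on PN are max{0,(p₁−p₀)/p₁} ≤ PN ≤ min{1,(1−p₀)/p₁}.
  lower = (p₁ − p₀)/p₁ = 0.18 / 0.758 ≈ 0.2375
  upper = min{1, (1 − p₀)/p₁} = 0.422 / 0.758 ≈ 0.5567

0.237 ≤ PN ≤ 0.557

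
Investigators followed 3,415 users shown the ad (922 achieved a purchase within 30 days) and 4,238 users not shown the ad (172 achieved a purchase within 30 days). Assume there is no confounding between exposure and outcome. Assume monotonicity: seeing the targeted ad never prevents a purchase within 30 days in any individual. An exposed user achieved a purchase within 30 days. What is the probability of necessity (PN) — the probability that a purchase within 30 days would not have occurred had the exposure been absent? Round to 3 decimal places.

p₁ = P(outcome | exposed) = 922/3415 = 0.26999
p₀ = P(outcome | unexposed) = 172/4238 = 0.040585
Under exogeneity and monotonicity, PN = (p₁ − p₀) / p₁.
PN = (0.26999 − 0.040585) / 0.26999 = 0.2294 / 0.26999 ≈ 0.8497

PN ≈ 0.850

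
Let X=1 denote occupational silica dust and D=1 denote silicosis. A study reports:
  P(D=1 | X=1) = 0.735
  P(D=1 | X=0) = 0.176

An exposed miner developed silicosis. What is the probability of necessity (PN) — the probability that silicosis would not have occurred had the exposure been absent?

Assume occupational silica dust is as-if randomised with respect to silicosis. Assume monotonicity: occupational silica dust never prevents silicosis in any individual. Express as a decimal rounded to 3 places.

Let p₁ = 0.735, p₀ = 0.176.
Under exogeneity and monotonicity, PN = (p₁ − p₀) / p₁.
PN = (0.735 − 0.176) / 0.735 = 0.559 / 0.735 ≈ 0.7605

PN ≈ 0.761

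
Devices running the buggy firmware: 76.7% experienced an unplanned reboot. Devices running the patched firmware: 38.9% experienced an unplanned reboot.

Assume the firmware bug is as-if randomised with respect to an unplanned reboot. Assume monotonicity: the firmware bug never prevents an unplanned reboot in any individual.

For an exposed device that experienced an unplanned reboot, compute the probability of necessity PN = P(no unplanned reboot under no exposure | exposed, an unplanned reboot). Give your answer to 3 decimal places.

p₁ = 0.767, p₀ = 0.389.
Under exogeneity and monotonicity, PN = (p₁ − p₀) / p₁.
PN = (0.767 − 0.389) / 0.767 = 0.378 / 0.767 ≈ 0.4928

PN ≈ 0.493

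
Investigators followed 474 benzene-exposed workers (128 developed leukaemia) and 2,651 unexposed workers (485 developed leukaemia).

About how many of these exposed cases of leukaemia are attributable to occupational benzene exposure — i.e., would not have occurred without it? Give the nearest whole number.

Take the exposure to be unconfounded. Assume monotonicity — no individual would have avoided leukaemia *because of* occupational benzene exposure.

about 41 cases

p₁ = P(outcome | exposed) = 128/474 = 0.27004
p₀ = P(outcome | unexposed) = 485/2651 = 0.18295
PN = (p₁ − p₀)/p₁ = (0.27004 − 0.18295) / 0.27004 ≈ 0.32251.
Attributable cases ≈ PN × (exposed cases) = 0.32251 × 128 ≈ 41.28.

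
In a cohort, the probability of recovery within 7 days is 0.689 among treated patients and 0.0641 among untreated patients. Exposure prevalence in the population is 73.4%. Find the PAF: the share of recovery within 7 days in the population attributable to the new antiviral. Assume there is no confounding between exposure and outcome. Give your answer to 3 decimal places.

Let p₁ = 0.689, p₀ = 0.0641.
Overall risk P(Y=1) = π·p₁ + (1−π)·p₀ = 0.734×0.689 + 0.266×0.0641 = 0.52278.
Under exogeneity, PAF = [P(Y=1) − p₀] / P(Y=1).
PAF = (0.52278 − 0.0641) / 0.52278 ≈ 0.8774

PAF ≈ 0.877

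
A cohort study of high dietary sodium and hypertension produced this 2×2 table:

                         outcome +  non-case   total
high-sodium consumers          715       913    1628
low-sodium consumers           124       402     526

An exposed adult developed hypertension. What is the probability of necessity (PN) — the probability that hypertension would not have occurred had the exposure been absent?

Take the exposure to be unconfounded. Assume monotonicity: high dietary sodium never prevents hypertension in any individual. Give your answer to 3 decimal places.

p₁ = P(outcome | exposed) = 715/1628 = 0.43919
p₀ = P(outcome | unexposed) = 124/526 = 0.23574
Under exogeneity and monotonicity, PN = (p₁ − p₀)/p₁.
PN = (0.43919 − 0.23574) / 0.43919 ≈ 0.4632

PN ≈ 0.463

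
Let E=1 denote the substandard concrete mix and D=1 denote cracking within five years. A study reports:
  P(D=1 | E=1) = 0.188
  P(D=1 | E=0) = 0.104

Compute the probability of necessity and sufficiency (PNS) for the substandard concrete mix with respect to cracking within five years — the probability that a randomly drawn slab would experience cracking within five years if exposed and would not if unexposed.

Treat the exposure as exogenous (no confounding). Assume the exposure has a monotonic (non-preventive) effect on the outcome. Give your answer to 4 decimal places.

Let p₁ = 0.188, p₀ = 0.104.
Under exogeneity and monotonicity, PNS = p₁ − p₀.
PNS = 0.188 − 0.104 = 0.084

PNS ≈ 0.0840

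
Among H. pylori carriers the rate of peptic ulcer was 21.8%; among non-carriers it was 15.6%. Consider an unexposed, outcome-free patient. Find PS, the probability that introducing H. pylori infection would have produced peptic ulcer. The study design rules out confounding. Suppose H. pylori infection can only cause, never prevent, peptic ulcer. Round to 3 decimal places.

p₁ = 0.218, p₀ = 0.156.
Under exogeneity and monotonicity, PS = (p₁ − p₀) / (1 − p₀).
PS = (0.218 − 0.156) / (1 − 0.156) = 0.062 / 0.844 ≈ 0.0735

PS ≈ 0.073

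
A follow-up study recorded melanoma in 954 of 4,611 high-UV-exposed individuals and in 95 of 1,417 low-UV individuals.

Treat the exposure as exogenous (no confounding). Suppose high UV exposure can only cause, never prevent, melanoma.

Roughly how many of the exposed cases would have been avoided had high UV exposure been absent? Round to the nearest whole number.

about 645 cases

p₁ = P(outcome | exposed) = 954/4611 = 0.2069
p₀ = P(outcome | unexposed) = 95/1417 = 0.067043
PN = (p₁ − p₀)/p₁ = (0.2069 − 0.067043) / 0.2069 ≈ 0.67596.
Attributable cases ≈ PN × (exposed cases) = 0.67596 × 954 ≈ 644.86.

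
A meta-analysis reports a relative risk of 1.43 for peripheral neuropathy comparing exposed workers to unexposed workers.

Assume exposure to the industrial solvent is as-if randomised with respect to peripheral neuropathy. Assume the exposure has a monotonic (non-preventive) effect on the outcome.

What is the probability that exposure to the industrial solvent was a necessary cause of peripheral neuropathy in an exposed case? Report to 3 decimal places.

PN ≈ 0.301

Under exogeneity and monotonicity, PN = (RR − 1) / RR = 1 − 1/RR.
PN = (1.43 − 1) / 1.43 = 0.43 / 1.43 ≈ 0.3007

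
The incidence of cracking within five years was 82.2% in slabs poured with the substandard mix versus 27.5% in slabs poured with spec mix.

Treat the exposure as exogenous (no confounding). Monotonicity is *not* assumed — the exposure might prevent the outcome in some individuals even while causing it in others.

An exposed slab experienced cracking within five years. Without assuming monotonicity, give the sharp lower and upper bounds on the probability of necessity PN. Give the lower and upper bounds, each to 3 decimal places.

0.665 ≤ PN ≤ 0.882

p₁ = 0.822, p₀ = 0.275.
Under exogeneity alone the bounds on PN are max{0,(p₁−p₀)/p₁} ≤ PN ≤ min{1,(1−p₀)/p₁}.
  lower = (p₁ − p₀)/p₁ = 0.547 / 0.822 ≈ 0.6655
  upper = min{1, (1 − p₀)/p₁} = 0.725 / 0.822 ≈ 0.8820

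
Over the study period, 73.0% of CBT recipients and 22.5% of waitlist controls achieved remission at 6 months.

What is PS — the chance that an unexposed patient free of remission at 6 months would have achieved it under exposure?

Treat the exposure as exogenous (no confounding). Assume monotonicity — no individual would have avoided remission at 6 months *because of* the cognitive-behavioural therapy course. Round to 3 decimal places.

PS ≈ 0.652

p₁ = 0.73, p₀ = 0.225.
Under exogeneity and monotonicity, PS = (p₁ − p₀) / (1 − p₀).
PS = (0.73 − 0.225) / (1 − 0.225) = 0.505 / 0.775 ≈ 0.6516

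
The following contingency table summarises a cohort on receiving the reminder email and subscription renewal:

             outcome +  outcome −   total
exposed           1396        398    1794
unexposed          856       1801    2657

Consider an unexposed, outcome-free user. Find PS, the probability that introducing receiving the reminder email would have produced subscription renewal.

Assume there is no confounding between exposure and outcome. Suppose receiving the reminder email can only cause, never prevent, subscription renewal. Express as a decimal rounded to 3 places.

PS ≈ 0.673

p₁ = P(outcome | exposed) = 1396/1794 = 0.77815
p₀ = P(outcome | unexposed) = 856/2657 = 0.32217
Under exogeneity and monotonicity, PS = (p₁ − p₀)/(1 − p₀).
PS = (0.77815 − 0.32217) / 0.67783 ≈ 0.6727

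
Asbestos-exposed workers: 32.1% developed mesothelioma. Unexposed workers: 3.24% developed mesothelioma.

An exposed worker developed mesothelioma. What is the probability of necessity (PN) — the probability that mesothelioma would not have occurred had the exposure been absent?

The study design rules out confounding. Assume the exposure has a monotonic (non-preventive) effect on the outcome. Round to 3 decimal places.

p₁ = 0.321, p₀ = 0.0324.
Under exogeneity and monotonicity, PN = (p₁ − p₀) / p₁.
PN = (0.321 − 0.0324) / 0.321 = 0.2886 / 0.321 ≈ 0.8991

PN ≈ 0.899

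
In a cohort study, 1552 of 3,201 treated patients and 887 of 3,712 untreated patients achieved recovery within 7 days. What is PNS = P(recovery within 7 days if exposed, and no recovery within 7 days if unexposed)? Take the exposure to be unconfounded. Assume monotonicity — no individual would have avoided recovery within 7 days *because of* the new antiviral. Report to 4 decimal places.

p₁ = P(outcome | exposed) = 1552/3201 = 0.48485
p₀ = P(outcome | unexposed) = 887/3712 = 0.23895
Under exogeneity and monotonicity, PNS = p₁ − p₀.
PNS = 0.48485 − 0.23895 = 0.24589

PNS ≈ 0.2459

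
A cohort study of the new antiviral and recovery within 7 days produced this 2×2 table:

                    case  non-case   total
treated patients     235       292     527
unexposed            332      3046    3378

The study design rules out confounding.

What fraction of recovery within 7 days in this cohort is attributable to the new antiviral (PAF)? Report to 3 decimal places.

PAF ≈ 0.323

p₁ = P(outcome | exposed) = 235/527 = 0.44592
p₀ = P(outcome | unexposed) = 332/3378 = 0.098283
Exposure prevalence π = 527/3905 = 0.13496; overall risk P(Y=1) = 0.1452.
Under exogeneity, PAF = [P(Y=1) − p₀]/P(Y=1).
PAF = (0.1452 − 0.098283) / 0.1452 ≈ 0.3231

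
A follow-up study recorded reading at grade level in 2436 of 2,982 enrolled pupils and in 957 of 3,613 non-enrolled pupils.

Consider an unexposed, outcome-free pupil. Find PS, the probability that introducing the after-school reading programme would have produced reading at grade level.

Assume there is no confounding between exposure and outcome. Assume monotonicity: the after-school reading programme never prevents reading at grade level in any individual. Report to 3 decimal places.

PS ≈ 0.751

p₁ = P(outcome | exposed) = 2436/2982 = 0.8169
p₀ = P(outcome | unexposed) = 957/3613 = 0.26488
Under exogeneity and monotonicity, PS = (p₁ − p₀) / (1 − p₀).
PS = (0.8169 − 0.26488) / (1 − 0.26488) = 0.55202 / 0.73512 ≈ 0.7509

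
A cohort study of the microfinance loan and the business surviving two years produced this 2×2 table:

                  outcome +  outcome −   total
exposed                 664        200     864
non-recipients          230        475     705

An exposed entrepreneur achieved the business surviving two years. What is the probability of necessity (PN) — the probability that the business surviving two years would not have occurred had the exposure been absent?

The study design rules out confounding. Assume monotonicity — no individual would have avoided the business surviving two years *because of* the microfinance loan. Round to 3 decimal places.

PN ≈ 0.575

p₁ = P(outcome | exposed) = 664/864 = 0.76852
p₀ = P(outcome | unexposed) = 230/705 = 0.32624
Under exogeneity and monotonicity, PN = (p₁ − p₀)/p₁.
PN = (0.76852 − 0.32624) / 0.76852 ≈ 0.5755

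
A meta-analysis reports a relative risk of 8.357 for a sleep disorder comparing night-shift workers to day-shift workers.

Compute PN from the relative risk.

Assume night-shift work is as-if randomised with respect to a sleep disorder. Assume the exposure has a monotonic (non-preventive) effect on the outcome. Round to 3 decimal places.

Under exogeneity and monotonicity, PN = (RR − 1) / RR = 1 − 1/RR.
PN = (8.357 − 1) / 8.357 = 7.357 / 8.357 ≈ 0.8803

PN ≈ 0.880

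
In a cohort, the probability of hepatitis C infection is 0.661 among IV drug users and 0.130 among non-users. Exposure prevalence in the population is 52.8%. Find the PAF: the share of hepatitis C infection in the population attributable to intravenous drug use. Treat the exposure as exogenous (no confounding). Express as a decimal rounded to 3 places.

PAF ≈ 0.683

Let p₁ = 0.661, p₀ = 0.13.
Overall risk P(Y=1) = π·p₁ + (1−π)·p₀ = 0.528×0.661 + 0.472×0.13 = 0.41037.
Under exogeneity, PAF = [P(Y=1) − p₀] / P(Y=1).
PAF = (0.41037 − 0.13) / 0.41037 ≈ 0.6832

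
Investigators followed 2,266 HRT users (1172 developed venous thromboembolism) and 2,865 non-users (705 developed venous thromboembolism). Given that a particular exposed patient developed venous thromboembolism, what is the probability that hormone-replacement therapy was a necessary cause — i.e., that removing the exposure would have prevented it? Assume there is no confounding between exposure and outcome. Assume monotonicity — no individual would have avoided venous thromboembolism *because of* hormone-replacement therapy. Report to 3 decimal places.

PN ≈ 0.524

p₁ = P(outcome | exposed) = 1172/2266 = 0.51721
p₀ = P(outcome | unexposed) = 705/2865 = 0.24607
Under exogeneity and monotonicity, PN = (p₁ − p₀) / p₁.
PN = (0.51721 − 0.24607) / 0.51721 = 0.27114 / 0.51721 ≈ 0.5242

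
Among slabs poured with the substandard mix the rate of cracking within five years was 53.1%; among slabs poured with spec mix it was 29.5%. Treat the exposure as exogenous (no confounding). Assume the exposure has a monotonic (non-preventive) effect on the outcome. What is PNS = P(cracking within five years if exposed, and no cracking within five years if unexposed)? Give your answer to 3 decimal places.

PNS ≈ 0.236

p₁ = 0.531, p₀ = 0.295.
Under exogeneity and monotonicity, PNS = p₁ − p₀.
PNS = 0.531 − 0.295 = 0.236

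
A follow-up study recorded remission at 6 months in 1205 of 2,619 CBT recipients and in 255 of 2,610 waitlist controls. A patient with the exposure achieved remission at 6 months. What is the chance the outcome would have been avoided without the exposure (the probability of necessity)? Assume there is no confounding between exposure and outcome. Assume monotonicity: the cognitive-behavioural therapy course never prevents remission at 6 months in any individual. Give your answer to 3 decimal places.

p₁ = P(outcome | exposed) = 1205/2619 = 0.4601
p₀ = P(outcome | unexposed) = 255/2610 = 0.097701
Under exogeneity and monotonicity, PN = (p₁ − p₀) / p₁.
PN = (0.4601 − 0.097701) / 0.4601 = 0.3624 / 0.4601 ≈ 0.7877

PN ≈ 0.788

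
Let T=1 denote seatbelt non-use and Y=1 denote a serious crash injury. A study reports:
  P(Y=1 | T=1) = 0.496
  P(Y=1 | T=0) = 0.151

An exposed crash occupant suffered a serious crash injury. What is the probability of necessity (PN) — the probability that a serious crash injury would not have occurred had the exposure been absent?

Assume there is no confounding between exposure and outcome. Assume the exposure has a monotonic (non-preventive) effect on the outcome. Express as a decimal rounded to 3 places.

Let p₁ = 0.496, p₀ = 0.151.
Under exogeneity and monotonicity, PN = (p₁ − p₀) / p₁.
PN = (0.496 − 0.151) / 0.496 = 0.345 / 0.496 ≈ 0.6956

PN ≈ 0.696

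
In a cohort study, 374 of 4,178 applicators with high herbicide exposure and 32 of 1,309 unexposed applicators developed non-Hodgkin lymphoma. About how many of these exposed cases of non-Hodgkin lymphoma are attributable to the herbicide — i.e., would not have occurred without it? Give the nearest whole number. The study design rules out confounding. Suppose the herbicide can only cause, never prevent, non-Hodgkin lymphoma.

about 272 cases

p₁ = P(outcome | exposed) = 374/4178 = 0.089517
p₀ = P(outcome | unexposed) = 32/1309 = 0.024446
PN = (p₁ − p₀)/p₁ = (0.089517 − 0.024446) / 0.089517 ≈ 0.72691.
Attributable cases ≈ PN × (exposed cases) = 0.72691 × 374 ≈ 271.86.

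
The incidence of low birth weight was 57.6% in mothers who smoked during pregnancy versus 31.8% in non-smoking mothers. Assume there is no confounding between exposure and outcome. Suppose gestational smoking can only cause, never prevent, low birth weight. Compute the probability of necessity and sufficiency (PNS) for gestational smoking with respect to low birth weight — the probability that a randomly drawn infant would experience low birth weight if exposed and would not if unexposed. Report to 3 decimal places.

PNS ≈ 0.258

p₁ = 0.576, p₀ = 0.318.
Under exogeneity and monotonicity, PNS = p₁ − p₀.
PNS = 0.576 − 0.318 = 0.258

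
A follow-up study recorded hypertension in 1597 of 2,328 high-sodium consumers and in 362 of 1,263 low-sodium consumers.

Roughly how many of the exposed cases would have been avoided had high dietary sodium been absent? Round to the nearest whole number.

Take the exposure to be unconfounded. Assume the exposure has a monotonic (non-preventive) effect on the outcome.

p₁ = P(outcome | exposed) = 1597/2328 = 0.686
p₀ = P(outcome | unexposed) = 362/1263 = 0.28662
PN = (p₁ − p₀)/p₁ = (0.686 − 0.28662) / 0.686 ≈ 0.58219.
Attributable cases ≈ PN × (exposed cases) = 0.58219 × 1597 ≈ 929.75.

about 930 cases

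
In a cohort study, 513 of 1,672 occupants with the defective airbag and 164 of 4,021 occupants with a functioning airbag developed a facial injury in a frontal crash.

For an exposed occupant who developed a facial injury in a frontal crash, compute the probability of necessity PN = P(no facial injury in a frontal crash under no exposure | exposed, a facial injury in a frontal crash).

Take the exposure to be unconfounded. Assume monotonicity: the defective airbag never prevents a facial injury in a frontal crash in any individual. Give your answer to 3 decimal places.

PN ≈ 0.867

p₁ = P(outcome | exposed) = 513/1672 = 0.30682
p₀ = P(outcome | unexposed) = 164/4021 = 0.040786
Under exogeneity and monotonicity, PN = (p₁ − p₀) / p₁.
PN = (0.30682 − 0.040786) / 0.30682 = 0.26603 / 0.30682 ≈ 0.8671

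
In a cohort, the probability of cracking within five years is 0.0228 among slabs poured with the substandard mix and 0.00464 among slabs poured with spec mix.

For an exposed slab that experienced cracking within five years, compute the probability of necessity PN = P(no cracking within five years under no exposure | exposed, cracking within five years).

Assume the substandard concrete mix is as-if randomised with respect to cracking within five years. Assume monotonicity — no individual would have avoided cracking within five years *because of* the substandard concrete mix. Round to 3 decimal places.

PN ≈ 0.796

Let p₁ = 0.0228, p₀ = 0.00464.
Under exogeneity and monotonicity, PN = (p₁ − p₀) / p₁.
PN = (0.0228 − 0.00464) / 0.0228 = 0.01816 / 0.0228 ≈ 0.7965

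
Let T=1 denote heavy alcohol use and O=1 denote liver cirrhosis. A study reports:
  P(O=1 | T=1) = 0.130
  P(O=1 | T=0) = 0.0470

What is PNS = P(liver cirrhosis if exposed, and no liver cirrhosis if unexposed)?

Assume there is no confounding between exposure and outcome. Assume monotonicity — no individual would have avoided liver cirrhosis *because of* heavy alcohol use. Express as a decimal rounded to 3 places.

PNS ≈ 0.083

Let p₁ = 0.13, p₀ = 0.047.
Under exogeneity and monotonicity, PNS = p₁ − p₀.
PNS = 0.13 − 0.047 = 0.083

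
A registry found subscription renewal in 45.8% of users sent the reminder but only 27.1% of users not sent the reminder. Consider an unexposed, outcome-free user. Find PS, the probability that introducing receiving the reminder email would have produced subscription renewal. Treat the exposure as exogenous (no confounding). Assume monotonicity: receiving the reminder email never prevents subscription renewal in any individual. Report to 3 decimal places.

p₁ = 0.458, p₀ = 0.271.
Under exogeneity and monotonicity, PS = (p₁ − p₀) / (1 − p₀).
PS = (0.458 − 0.271) / (1 − 0.271) = 0.187 / 0.729 ≈ 0.2565

PS ≈ 0.257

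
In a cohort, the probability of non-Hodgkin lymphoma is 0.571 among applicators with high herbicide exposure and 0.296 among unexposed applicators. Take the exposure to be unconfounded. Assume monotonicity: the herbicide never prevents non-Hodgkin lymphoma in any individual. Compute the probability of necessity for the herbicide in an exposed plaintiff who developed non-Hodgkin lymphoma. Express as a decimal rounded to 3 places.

PN ≈ 0.482

Let p₁ = 0.571, p₀ = 0.296.
Under exogeneity and monotonicity, PN = (p₁ − p₀) / p₁.
PN = (0.571 − 0.296) / 0.571 = 0.275 / 0.571 ≈ 0.4816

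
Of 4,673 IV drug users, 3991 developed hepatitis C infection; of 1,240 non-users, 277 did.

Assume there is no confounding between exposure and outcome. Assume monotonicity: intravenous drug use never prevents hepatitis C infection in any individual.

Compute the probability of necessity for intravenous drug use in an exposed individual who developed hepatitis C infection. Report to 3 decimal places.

PN ≈ 0.738

p₁ = P(outcome | exposed) = 3991/4673 = 0.85406
p₀ = P(outcome | unexposed) = 277/1240 = 0.22339
Under exogeneity and monotonicity, PN = (p₁ − p₀) / p₁.
PN = (0.85406 − 0.22339) / 0.85406 = 0.63067 / 0.85406 ≈ 0.7384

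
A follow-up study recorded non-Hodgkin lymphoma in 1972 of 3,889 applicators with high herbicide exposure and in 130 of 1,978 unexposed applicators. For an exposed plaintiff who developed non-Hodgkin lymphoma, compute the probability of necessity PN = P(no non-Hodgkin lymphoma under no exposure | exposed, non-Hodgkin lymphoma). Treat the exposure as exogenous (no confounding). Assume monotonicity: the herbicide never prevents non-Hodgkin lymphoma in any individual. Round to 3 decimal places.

PN ≈ 0.870

p₁ = P(outcome | exposed) = 1972/3889 = 0.50707
p₀ = P(outcome | unexposed) = 130/1978 = 0.065723
Under exogeneity and monotonicity, PN = (p₁ − p₀) / p₁.
PN = (0.50707 − 0.065723) / 0.50707 = 0.44135 / 0.50707 ≈ 0.8704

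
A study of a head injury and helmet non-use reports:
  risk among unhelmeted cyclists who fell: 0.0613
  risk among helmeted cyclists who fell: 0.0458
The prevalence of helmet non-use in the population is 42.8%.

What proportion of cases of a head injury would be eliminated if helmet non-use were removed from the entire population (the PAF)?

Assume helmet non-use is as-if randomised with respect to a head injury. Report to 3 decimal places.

PAF ≈ 0.127

Let p₁ = 0.0613, p₀ = 0.0458.
Overall risk P(Y=1) = π·p₁ + (1−π)·p₀ = 0.428×0.0613 + 0.572×0.0458 = 0.052434.
Under exogeneity, PAF = [P(Y=1) − p₀] / P(Y=1).
PAF = (0.052434 − 0.0458) / 0.052434 ≈ 0.1265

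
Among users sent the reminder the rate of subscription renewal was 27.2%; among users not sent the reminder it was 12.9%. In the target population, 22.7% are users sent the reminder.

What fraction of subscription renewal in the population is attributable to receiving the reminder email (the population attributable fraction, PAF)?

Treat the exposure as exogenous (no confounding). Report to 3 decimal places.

p₁ = 0.272, p₀ = 0.129.
Overall risk P(Y=1) = π·p₁ + (1−π)·p₀ = 0.227×0.272 + 0.773×0.129 = 0.16146.
Under exogeneity, PAF = [P(Y=1) − p₀] / P(Y=1).
PAF = (0.16146 − 0.129) / 0.16146 ≈ 0.2010

PAF ≈ 0.201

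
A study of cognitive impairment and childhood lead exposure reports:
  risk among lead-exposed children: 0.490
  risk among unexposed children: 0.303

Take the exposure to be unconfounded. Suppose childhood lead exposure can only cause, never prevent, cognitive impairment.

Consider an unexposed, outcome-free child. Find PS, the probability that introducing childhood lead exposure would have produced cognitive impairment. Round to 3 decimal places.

Let p₁ = 0.49, p₀ = 0.303.
Under exogeneity and monotonicity, PS = (p₁ − p₀) / (1 − p₀).
PS = (0.49 − 0.303) / (1 − 0.303) = 0.187 / 0.697 ≈ 0.2683

PS ≈ 0.268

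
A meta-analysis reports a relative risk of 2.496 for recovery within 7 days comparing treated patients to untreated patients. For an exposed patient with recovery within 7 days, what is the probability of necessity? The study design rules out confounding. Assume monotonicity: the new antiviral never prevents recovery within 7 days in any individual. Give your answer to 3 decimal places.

Under exogeneity and monotonicity, PN = (RR − 1) / RR = 1 − 1/RR.
PN = (2.496 − 1) / 2.496 = 1.496 / 2.496 ≈ 0.5994

PN ≈ 0.599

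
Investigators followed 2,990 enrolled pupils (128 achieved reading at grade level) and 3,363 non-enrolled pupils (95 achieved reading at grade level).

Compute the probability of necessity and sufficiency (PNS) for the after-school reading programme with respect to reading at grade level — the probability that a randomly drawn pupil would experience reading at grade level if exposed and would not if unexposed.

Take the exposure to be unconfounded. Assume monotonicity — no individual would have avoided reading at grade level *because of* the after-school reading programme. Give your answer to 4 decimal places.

p₁ = P(outcome | exposed) = 128/2990 = 0.042809
p₀ = P(outcome | unexposed) = 95/3363 = 0.028249
Under exogeneity and monotonicity, PNS = p₁ − p₀.
PNS = 0.042809 − 0.028249 = 0.014561

PNS ≈ 0.0146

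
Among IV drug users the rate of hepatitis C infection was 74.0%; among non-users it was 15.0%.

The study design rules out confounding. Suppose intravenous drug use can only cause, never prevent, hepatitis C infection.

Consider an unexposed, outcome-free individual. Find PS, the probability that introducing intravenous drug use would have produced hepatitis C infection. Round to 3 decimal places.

PS ≈ 0.694

p₁ = 0.74, p₀ = 0.15.
Under exogeneity and monotonicity, PS = (p₁ − p₀) / (1 − p₀).
PS = (0.74 − 0.15) / (1 − 0.15) = 0.59 / 0.85 ≈ 0.6941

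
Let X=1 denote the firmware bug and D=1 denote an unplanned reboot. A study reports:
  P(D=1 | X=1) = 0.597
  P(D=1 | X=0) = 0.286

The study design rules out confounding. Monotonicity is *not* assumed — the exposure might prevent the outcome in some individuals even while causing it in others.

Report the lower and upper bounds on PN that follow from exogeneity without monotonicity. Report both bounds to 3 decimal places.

Let p₁ = 0.597, p₀ = 0.286.
Under exogeneity alone the bounds on PN are max{0,(p₁−p₀)/p₁} ≤ PN ≤ min{1,(1−p₀)/p₁}.
  lower = (p₁ − p₀)/p₁ = 0.311 / 0.597 ≈ 0.5209
  upper = min{1, (1 − p₀)/p₁} = 0.714 / 0.597 ≈ 1.1960 → capped at 1

0.521 ≤ PN ≤ 1.000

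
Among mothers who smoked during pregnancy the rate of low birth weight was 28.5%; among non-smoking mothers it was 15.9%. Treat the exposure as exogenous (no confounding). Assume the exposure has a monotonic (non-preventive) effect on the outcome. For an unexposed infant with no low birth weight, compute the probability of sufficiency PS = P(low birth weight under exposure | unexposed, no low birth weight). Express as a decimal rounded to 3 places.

PS ≈ 0.150

p₁ = 0.285, p₀ = 0.159.
Under exogeneity and monotonicity, PS = (p₁ − p₀) / (1 − p₀).
PS = (0.285 − 0.159) / (1 − 0.159) = 0.126 / 0.841 ≈ 0.1498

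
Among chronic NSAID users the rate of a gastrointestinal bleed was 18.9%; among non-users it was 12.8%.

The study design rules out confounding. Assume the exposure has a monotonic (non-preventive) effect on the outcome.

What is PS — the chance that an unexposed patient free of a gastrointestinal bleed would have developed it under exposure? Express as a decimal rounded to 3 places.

p₁ = 0.189, p₀ = 0.128.
Under exogeneity and monotonicity, PS = (p₁ − p₀) / (1 − p₀).
PS = (0.189 − 0.128) / (1 − 0.128) = 0.061 / 0.872 ≈ 0.0700

PS ≈ 0.070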